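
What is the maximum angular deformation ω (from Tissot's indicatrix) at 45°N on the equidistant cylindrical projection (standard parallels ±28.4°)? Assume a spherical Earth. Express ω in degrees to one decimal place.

In the equirectangular projection with standard parallel φ₀ = 28.4° (x = Rλ cos φ₀, y = Rφ), meridians are true-scale (h = 1) and the parallel scale is k = cos φ₀ / cos φ.
At 45°: h = 1.000, k = 1.244; principal scales a = 1.244, b = 1.000.
sin(ω/2) = (a − b)/(a + b) = 0.2440/2.244 = 0.1087, so ω = 2 arcsin(0.1087) ≈ 12.5°.

12.5°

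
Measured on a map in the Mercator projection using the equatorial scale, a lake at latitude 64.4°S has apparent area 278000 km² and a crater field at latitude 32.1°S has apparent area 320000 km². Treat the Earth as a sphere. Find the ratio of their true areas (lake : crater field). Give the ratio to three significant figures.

0.226

On Mercator the areal scale is sec²φ, so true area = apparent × cos²φ.
True area of lake: 278000 × cos²(64.4°) = 278000 × 0.1867 = 51900 km².
True area of crater field: 320000 × cos²(32.1°) = 320000 × 0.7176 = 229600 km².
Ratio = 51900 / 229600 ≈ 0.226.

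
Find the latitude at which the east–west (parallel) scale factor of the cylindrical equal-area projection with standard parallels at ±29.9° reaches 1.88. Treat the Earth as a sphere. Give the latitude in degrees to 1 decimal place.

Cylindrical equal-area (φ₀ = 29.9°): h = cos φ / cos 29.9° along meridians, k = cos 29.9° / cos φ along parallels; h·k = 1.
k = cos φ₀ / cos φ = 1.88  ⇒  cos φ = cos 29.9° / 1.88 = 0.4611.
φ = arccos(0.4611) ≈ 62.5°.

62.5°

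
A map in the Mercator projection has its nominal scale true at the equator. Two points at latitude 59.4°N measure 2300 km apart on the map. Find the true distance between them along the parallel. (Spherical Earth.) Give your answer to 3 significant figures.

For Mercator, h = k = sec φ (a conformal cylindrical projection has a single point scale, 1/cos φ).
Along the parallel at 59.4°, map distances are exaggerated by k = sec 59.4° = 1.964.
True distance = 2300 / 1.964 = 2300 × cos 59.4° ≈ 1170 km.

1170 km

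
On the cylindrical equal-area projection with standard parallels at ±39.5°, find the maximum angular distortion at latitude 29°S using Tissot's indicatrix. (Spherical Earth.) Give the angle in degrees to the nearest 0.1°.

14.3°

Cylindrical equal-area (φ₀ = 39.5°): h = cos φ / cos 39.5° along meridians, k = cos 39.5° / cos φ along parallels; h·k = 1.
At 29°: h = 1.133, k = 0.8822; principal scales a = 1.133, b = 0.8822.
sin(ω/2) = (a − b)/(a + b) = 0.2512/2.016 = 0.1246, so ω = 2 arcsin(0.1246) ≈ 14.3°.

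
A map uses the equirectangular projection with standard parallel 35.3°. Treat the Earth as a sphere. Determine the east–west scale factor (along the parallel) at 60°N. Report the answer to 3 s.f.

1.63

In the equirectangular projection with standard parallel φ₀ = 35.3° (x = Rλ cos φ₀, y = Rφ), meridians are true-scale (h = 1) and the parallel scale is k = cos φ₀ / cos φ.
k = cos 35.3° / cos 60° = 0.8161/0.5000 = 1.632.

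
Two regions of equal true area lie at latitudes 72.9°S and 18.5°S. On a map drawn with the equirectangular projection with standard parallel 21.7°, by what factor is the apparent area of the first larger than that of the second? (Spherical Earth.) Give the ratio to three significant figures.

3.23

In the equirectangular projection with standard parallel φ₀ = 21.7° (x = Rλ cos φ₀, y = Rφ), meridians are true-scale (h = 1) and the parallel scale is k = cos φ₀ / cos φ.
Areal scale at 72.9°: h·k = 1.000 × 3.160 = 3.160.
Areal scale at 18.5°: h·k = 1.000 × 0.9798 = 0.9798.
Ratio = 3.160/0.9798 ≈ 3.23.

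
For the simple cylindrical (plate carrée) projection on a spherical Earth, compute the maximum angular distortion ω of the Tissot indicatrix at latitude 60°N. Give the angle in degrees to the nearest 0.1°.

38.9°

In the plate carrée (x = Rλ, y = Rφ), meridians are true-scale (h = 1) and parallels are stretched by k = sec φ.
At 60°: h = 1.000, k = 2.000; principal scales a = 2.000, b = 1.000.
sin(ω/2) = (a − b)/(a + b) = 1.0000/3.000 = 0.3333, so ω = 2 arcsin(0.3333) ≈ 38.9°.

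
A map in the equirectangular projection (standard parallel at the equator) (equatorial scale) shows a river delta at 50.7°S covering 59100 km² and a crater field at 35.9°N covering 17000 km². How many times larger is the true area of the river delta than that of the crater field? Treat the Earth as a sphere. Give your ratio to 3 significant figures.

2.72

Plate carrée has h = 1 and k = sec φ, giving areal scale sec φ; true area = (apparent area) · cos φ.
True area of river delta: 59100 × cos(50.7°) = 59100 × 0.6334 = 37430 km².
True area of crater field: 17000 × cos(35.9°) = 17000 × 0.8100 = 13770 km².
Ratio = 37430 / 13770 ≈ 2.72.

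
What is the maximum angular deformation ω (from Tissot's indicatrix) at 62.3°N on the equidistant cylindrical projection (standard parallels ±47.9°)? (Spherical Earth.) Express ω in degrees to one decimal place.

In the equirectangular projection with standard parallel φ₀ = 47.9° (x = Rλ cos φ₀, y = Rφ), meridians are true-scale (h = 1) and the parallel scale is k = cos φ₀ / cos φ.
At 62.3°: h = 1.000, k = 1.442; principal scales a = 1.442, b = 1.000.
sin(ω/2) = (a − b)/(a + b) = 0.4423/2.442 = 0.1811, so ω = 2 arcsin(0.1811) ≈ 20.9°.

20.9°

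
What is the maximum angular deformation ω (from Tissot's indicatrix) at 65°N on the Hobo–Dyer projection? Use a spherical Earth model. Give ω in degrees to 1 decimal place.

The Hobo–Dyer projection is cylindrical equal-area with φ₀ = 37.5°. A cylindrical equal-area projection with standard parallel φ₀ has meridian scale h = cos φ / cos φ₀ and parallel scale k = cos φ₀ / cos φ (so areas are preserved, h·k = 1).
At 65°: h = 0.5327, k = 1.877; principal scales a = 1.877, b = 0.5327.
sin(ω/2) = (a − b)/(a + b) = 1.345/2.410 = 0.5579, so ω = 2 arcsin(0.5579) ≈ 67.8°.

67.8°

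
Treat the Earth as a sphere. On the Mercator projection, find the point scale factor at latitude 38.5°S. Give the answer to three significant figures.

Mercator is conformal, so the point scale is isotropic: h = k = sec φ = 1/cos φ.
k = 1/cos 38.5° = 1/0.7826 = 1.278.

1.28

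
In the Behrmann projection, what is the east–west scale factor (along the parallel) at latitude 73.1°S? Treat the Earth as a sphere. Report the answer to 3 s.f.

The Behrmann projection is cylindrical equal-area with φ₀ = 30°. Cylindrical equal-area (φ₀ = 30°): h = cos φ / cos 30° along meridians, k = cos 30° / cos φ along parallels; h·k = 1.
k = cos 30° / cos 73.1° = 0.8660/0.2907 = 2.979.

2.98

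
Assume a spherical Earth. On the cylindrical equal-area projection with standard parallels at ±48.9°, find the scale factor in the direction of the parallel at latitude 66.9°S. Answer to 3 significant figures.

A cylindrical equal-area projection with standard parallel φ₀ has meridian scale h = cos φ / cos φ₀ and parallel scale k = cos φ₀ / cos φ (so areas are preserved, h·k = 1).
k = cos 48.9° / cos 66.9° = 0.6574/0.3923 = 1.676.

1.68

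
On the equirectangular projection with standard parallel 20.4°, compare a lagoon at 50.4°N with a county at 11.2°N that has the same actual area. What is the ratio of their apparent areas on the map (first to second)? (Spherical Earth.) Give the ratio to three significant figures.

In the equirectangular projection with standard parallel φ₀ = 20.4° (x = Rλ cos φ₀, y = Rφ), meridians are true-scale (h = 1) and the parallel scale is k = cos φ₀ / cos φ.
Areal scale at 50.4°: h·k = 1.000 × 1.470 = 1.470.
Areal scale at 11.2°: h·k = 1.000 × 0.9555 = 0.9555.
Ratio = 1.470/0.9555 ≈ 1.54.

1.54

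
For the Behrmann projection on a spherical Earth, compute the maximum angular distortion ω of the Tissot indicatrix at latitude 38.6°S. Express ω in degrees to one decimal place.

11.7°

The Behrmann projection is cylindrical equal-area with φ₀ = 30°. For cylindrical equal-area with standard parallel φ₀, h = cos φ / cos φ₀ and k = cos φ₀ / cos φ, so h·k = 1.
At 38.6°: h = 0.9024, k = 1.108; principal scales a = 1.108, b = 0.9024.
sin(ω/2) = (a − b)/(a + b) = 0.2057/2.011 = 0.1023, so ω = 2 arcsin(0.1023) ≈ 11.7°.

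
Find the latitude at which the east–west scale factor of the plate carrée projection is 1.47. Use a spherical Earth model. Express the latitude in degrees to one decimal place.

Plate carrée: h = 1, k = sec φ along parallels.
sec φ = 1.47  ⇒  cos φ = 0.6803  ⇒  φ ≈ 47.1°.

47.1°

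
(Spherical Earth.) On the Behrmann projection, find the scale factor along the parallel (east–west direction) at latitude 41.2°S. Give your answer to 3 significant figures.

Behrmann is a cylindrical equal-area projection with standard parallels at ±30°. Cylindrical equal-area (φ₀ = 30°): h = cos φ / cos 30° along meridians, k = cos 30° / cos φ along parallels; h·k = 1.
k = cos 30° / cos 41.2° = 0.8660/0.7524 = 1.151.

1.15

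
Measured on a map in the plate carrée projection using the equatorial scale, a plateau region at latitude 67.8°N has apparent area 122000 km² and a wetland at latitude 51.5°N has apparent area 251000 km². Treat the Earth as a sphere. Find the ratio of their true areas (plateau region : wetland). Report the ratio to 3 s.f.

Plate carrée has h = 1 and k = sec φ, giving areal scale sec φ; true area = (apparent area) · cos φ.
True area of plateau region: 122000 × cos(67.8°) = 122000 × 0.3778 = 46100 km².
True area of wetland: 251000 × cos(51.5°) = 251000 × 0.6225 = 156300 km².
Ratio = 46100 / 156300 ≈ 0.295.

0.295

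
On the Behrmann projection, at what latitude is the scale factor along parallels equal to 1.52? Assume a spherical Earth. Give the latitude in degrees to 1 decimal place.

55.3°

The Behrmann projection is cylindrical equal-area with φ₀ = 30°. Cylindrical equal-area (φ₀ = 30°): h = cos φ / cos 30° along meridians, k = cos 30° / cos φ along parallels; h·k = 1.
k = cos φ₀ / cos φ = 1.52  ⇒  cos φ = cos 30° / 1.52 = 0.5698.
φ = arccos(0.5698) ≈ 55.3°.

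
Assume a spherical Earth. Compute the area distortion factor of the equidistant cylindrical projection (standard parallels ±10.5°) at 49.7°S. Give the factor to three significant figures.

1.52

With standard parallel φ₀ = 10.5°, the equirectangular projection gives x = Rλ cos φ₀, y = Rφ, so h = 1 and k = cos 10.5° / cos φ.
Areal scale = h·k = 1 × cos φ₀ / cos φ; at 49.7°, h = 1.000, k = 1.520, so h·k = 1.520.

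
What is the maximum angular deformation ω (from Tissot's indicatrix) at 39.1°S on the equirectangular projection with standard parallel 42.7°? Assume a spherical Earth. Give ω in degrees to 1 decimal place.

In the equirectangular projection with standard parallel φ₀ = 42.7° (x = Rλ cos φ₀, y = Rφ), meridians are true-scale (h = 1) and the parallel scale is k = cos φ₀ / cos φ.
At 39.1°: h = 1.000, k = 0.9470; principal scales a = 1.000, b = 0.9470.
sin(ω/2) = (a − b)/(a + b) = 0.05300/1.947 = 0.02722, so ω = 2 arcsin(0.02722) ≈ 3.1°.

3.1°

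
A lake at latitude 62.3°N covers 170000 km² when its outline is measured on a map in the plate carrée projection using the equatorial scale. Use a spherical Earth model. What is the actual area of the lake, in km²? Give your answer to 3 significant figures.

79000 km²

Plate carrée maps x = Rλ, y = Rφ. The meridian scale is h = 1 and the parallel scale is k = 1/cos φ = sec φ.
Areal scale = h·k = 1 × sec φ; at 62.3°, h = 1.000, k = 2.151, so h·k = 2.151.
True area = apparent / (areal scale) = 170000 / 2.151 ≈ 79000 km².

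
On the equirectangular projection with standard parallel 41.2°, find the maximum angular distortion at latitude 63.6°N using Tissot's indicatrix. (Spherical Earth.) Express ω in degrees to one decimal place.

29.8°

The equidistant cylindrical projection with φ₀ = 41.2° has h = 1 (meridians true) and k = cos φ₀ / cos φ along parallels.
At 63.6°: h = 1.000, k = 1.692; principal scales a = 1.692, b = 1.000.
sin(ω/2) = (a − b)/(a + b) = 0.6922/2.692 = 0.2571, so ω = 2 arcsin(0.2571) ≈ 29.8°.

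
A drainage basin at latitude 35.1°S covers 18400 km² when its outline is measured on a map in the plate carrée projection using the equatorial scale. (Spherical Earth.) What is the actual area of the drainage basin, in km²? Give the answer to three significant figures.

In the plate carrée (x = Rλ, y = Rφ), meridians are true-scale (h = 1) and parallels are stretched by k = sec φ.
Areal scale = h·k = 1 × sec φ; at 35.1°, h = 1.000, k = 1.222, so h·k = 1.222.
True area = apparent / (areal scale) = 18400 / 1.222 ≈ 15100 km².

15100 km²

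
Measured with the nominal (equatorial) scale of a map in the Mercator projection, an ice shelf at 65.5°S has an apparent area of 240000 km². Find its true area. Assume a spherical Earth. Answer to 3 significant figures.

41300 km²

The Mercator projection is conformal; its linear scale factor is the same in every direction and equals sec φ = 1/cos φ.
Areal scale = k² = sec²φ = 1/cos²(65.5°) = 1/0.4147² = 5.815.
True area = apparent / (areal scale) = 240000 / 5.815 ≈ 41300 km².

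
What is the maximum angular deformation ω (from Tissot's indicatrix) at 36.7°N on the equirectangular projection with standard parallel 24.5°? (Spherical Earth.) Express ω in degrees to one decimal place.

7.2°

In the equirectangular projection with standard parallel φ₀ = 24.5° (x = Rλ cos φ₀, y = Rφ), meridians are true-scale (h = 1) and the parallel scale is k = cos φ₀ / cos φ.
At 36.7°: h = 1.000, k = 1.135; principal scales a = 1.135, b = 1.000.
sin(ω/2) = (a − b)/(a + b) = 0.1349/2.135 = 0.06320, so ω = 2 arcsin(0.06320) ≈ 7.2°.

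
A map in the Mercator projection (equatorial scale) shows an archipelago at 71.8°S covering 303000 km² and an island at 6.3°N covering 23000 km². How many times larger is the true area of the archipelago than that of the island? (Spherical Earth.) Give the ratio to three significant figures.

1.30

Mercator's areal exaggeration is sec²φ; hence true area = (apparent area) · cos²φ.
True area of archipelago: 303000 × cos²(71.8°) = 303000 × 0.09755 = 29560 km².
True area of island: 23000 × cos²(6.3°) = 23000 × 0.9880 = 22720 km².
Ratio = 29560 / 22720 ≈ 1.30.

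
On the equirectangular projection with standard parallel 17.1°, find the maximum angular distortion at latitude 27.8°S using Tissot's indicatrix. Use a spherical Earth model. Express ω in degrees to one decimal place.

4.4°

With standard parallel φ₀ = 17.1°, the equirectangular projection gives x = Rλ cos φ₀, y = Rφ, so h = 1 and k = cos 17.1° / cos φ.
At 27.8°: h = 1.000, k = 1.081; principal scales a = 1.081, b = 1.000.
sin(ω/2) = (a − b)/(a + b) = 0.08050/2.081 = 0.03869, so ω = 2 arcsin(0.03869) ≈ 4.4°.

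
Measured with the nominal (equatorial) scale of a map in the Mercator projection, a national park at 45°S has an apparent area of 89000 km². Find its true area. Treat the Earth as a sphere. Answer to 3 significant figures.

For Mercator, h = k = sec φ (a conformal cylindrical projection has a single point scale, 1/cos φ).
Areal scale = k² = sec²φ = 1/cos²(45°) = 1/0.7071² = 2.000.
True area = apparent / (areal scale) = 89000 / 2.000 ≈ 44500 km².

44500 km²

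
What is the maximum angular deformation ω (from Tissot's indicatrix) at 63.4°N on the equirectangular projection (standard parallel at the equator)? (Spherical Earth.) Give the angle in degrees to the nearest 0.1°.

Plate carrée maps x = Rλ, y = Rφ. The meridian scale is h = 1 and the parallel scale is k = 1/cos φ = sec φ.
At 63.4°: h = 1.000, k = 2.233; principal scales a = 2.233, b = 1.000.
sin(ω/2) = (a − b)/(a + b) = 1.233/3.233 = 0.3814, so ω = 2 arcsin(0.3814) ≈ 44.8°.

44.8°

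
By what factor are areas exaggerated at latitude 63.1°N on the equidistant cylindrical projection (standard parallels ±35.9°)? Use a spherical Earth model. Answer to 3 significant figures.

The equidistant cylindrical projection with φ₀ = 35.9° has h = 1 (meridians true) and k = cos φ₀ / cos φ along parallels.
Areal scale = h·k = 1 × cos φ₀ / cos φ; at 63.1°, h = 1.000, k = 1.790, so h·k = 1.790.

1.79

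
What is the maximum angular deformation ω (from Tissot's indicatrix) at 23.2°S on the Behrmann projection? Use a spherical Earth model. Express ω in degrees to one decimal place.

Behrmann is a cylindrical equal-area projection with standard parallels at ±30°. For cylindrical equal-area with standard parallel φ₀, h = cos φ / cos φ₀ and k = cos φ₀ / cos φ, so h·k = 1.
At 23.2°: h = 1.061, k = 0.9422; principal scales a = 1.061, b = 0.9422.
sin(ω/2) = (a − b)/(a + b) = 0.1191/2.004 = 0.05945, so ω = 2 arcsin(0.05945) ≈ 6.8°.

6.8°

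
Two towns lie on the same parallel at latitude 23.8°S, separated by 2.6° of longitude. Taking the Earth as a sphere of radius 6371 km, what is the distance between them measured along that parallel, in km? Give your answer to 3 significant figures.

Arc length along a parallel = R cos φ · Δλ (with Δλ in radians).
= 6371 × cos 23.8° × (2.6° × π/180) = 6371 × 0.9150 × 0.04538 ≈ 265 km.

265 km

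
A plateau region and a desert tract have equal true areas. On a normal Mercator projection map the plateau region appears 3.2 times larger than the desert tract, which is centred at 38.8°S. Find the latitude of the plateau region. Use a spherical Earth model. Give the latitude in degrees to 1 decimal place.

For equal true areas on Mercator, apparent areas scale as sec²φ, so the ratio is cos²φ₂ / cos²φ₁.
cos²φ₂ / cos²φ₁ = 3.2  ⇒  cos φ₁ = cos 38.8° / √3.2 = 0.7793/1.789 = 0.4357.
φ₁ = arccos(0.4357) ≈ 64.2°.

64.2°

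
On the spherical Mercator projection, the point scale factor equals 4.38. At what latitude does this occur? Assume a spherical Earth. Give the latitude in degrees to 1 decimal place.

76.8°

Mercator scale is k = sec φ = 1/cos φ.
1/cos φ = 4.38  ⇒  cos φ = 0.2283  ⇒  φ = arccos(0.2283) ≈ 76.8°.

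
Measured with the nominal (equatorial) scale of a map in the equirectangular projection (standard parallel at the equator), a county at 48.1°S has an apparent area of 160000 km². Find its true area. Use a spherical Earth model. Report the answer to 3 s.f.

In the plate carrée (x = Rλ, y = Rφ), meridians are true-scale (h = 1) and parallels are stretched by k = sec φ.
Areal scale = h·k = 1 × sec φ; at 48.1°, h = 1.000, k = 1.497, so h·k = 1.497.
True area = apparent / (areal scale) = 160000 / 1.497 ≈ 107000 km².

107000 km²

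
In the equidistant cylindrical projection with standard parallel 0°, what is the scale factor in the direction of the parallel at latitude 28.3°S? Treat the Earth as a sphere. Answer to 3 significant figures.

In the plate carrée (x = Rλ, y = Rφ), meridians are true-scale (h = 1) and parallels are stretched by k = sec φ.
k = 1/cos 28.3° = 1/0.8805 = 1.136.

1.14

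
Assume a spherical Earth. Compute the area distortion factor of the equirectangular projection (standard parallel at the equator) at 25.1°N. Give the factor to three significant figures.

1.10

For the equirectangular projection with φ₀ = 0 (plate carrée), h = 1 along meridians and k = sec φ along parallels.
Areal scale = h·k = 1 × sec φ; at 25.1°, h = 1.000, k = 1.104, so h·k = 1.104.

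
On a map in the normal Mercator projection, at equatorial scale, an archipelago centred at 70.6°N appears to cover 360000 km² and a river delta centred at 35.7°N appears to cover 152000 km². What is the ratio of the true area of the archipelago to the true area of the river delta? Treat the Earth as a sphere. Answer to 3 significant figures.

Mercator's areal exaggeration is sec²φ; hence true area = (apparent area) · cos²φ.
True area of archipelago: 360000 × cos²(70.6°) = 360000 × 0.1103 = 39720 km².
True area of river delta: 152000 × cos²(35.7°) = 152000 × 0.6595 = 100200 km².
Ratio = 39720 / 100200 ≈ 0.396.

0.396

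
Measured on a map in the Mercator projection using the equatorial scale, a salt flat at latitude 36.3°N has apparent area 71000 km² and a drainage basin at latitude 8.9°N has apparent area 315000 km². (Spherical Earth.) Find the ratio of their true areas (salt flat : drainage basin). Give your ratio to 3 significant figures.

0.150

Mercator's areal exaggeration is sec²φ; hence true area = (apparent area) · cos²φ.
True area of salt flat: 71000 × cos²(36.3°) = 71000 × 0.6495 = 46120 km².
True area of drainage basin: 315000 × cos²(8.9°) = 315000 × 0.9761 = 307500 km².
Ratio = 46120 / 307500 ≈ 0.150.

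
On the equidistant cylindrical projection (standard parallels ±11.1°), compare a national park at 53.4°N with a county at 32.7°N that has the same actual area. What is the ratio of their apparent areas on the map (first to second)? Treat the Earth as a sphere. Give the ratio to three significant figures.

1.41

With standard parallel φ₀ = 11.1°, the equirectangular projection gives x = Rλ cos φ₀, y = Rφ, so h = 1 and k = cos 11.1° / cos φ.
Areal scale at 53.4°: h·k = 1.000 × 1.646 = 1.646.
Areal scale at 32.7°: h·k = 1.000 × 1.166 = 1.166.
Ratio = 1.646/1.166 ≈ 1.41.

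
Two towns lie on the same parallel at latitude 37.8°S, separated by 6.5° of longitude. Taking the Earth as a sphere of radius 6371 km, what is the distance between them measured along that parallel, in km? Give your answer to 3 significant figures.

571 km

Arc length along a parallel = R cos φ · Δλ (with Δλ in radians).
= 6371 × cos 37.8° × (6.5° × π/180) = 6371 × 0.7902 × 0.1134 ≈ 571 km.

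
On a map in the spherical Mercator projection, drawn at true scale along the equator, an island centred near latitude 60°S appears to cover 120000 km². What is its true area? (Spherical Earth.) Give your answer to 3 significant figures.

30000 km²

The Mercator projection is conformal; its linear scale factor is the same in every direction and equals sec φ = 1/cos φ.
Areal scale = k² = sec²φ = 1/cos²(60°) = 1/0.5000² = 4.000.
True area = apparent / (areal scale) = 120000 / 4.000 ≈ 30000 km².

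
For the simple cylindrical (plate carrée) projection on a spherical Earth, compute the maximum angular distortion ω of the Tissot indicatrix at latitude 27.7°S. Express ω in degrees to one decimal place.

For the equirectangular projection with φ₀ = 0 (plate carrée), h = 1 along meridians and k = sec φ along parallels.
At 27.7°: h = 1.000, k = 1.129; principal scales a = 1.129, b = 1.000.
sin(ω/2) = (a − b)/(a + b) = 0.1294/2.129 = 0.06079, so ω = 2 arcsin(0.06079) ≈ 7.0°.

7.0°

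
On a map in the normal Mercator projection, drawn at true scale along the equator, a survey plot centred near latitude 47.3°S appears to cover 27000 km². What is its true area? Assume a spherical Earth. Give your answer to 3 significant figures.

12400 km²

Mercator is conformal, so the point scale is isotropic: h = k = sec φ = 1/cos φ.
Areal scale = k² = sec²φ = 1/cos²(47.3°) = 1/0.6782² = 2.174.
True area = apparent / (areal scale) = 27000 / 2.174 ≈ 12400 km².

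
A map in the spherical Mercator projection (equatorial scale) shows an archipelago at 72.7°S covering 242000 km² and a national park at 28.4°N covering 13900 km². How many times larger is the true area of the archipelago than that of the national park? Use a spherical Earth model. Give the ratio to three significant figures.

Mercator's areal exaggeration is sec²φ; hence true area = (apparent area) · cos²φ.
True area of archipelago: 242000 × cos²(72.7°) = 242000 × 0.08843 = 21400 km².
True area of national park: 13900 × cos²(28.4°) = 13900 × 0.7738 = 10760 km².
Ratio = 21400 / 10760 ≈ 1.99.

1.99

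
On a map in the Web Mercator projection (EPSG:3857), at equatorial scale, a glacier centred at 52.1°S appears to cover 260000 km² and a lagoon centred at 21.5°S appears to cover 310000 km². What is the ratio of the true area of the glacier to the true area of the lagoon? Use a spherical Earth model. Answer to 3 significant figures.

On Mercator the areal scale is sec²φ, so true area = apparent × cos²φ.
True area of glacier: 260000 × cos²(52.1°) = 260000 × 0.3773 = 98110 km².
True area of lagoon: 310000 × cos²(21.5°) = 310000 × 0.8657 = 268400 km².
Ratio = 98110 / 268400 ≈ 0.366.

0.366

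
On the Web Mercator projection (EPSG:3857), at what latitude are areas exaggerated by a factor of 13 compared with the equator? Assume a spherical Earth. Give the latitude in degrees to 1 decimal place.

Mercator areal scale is sec²φ.
sec²φ = 13  ⇒  cos²φ = 0.07692  ⇒  cos φ = 0.2774.
φ = arccos(0.2774) ≈ 73.9°.

73.9°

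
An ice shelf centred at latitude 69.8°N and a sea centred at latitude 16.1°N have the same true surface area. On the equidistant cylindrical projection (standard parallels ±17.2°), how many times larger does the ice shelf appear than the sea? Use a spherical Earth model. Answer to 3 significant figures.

2.78

The equidistant cylindrical projection with φ₀ = 17.2° has h = 1 (meridians true) and k = cos φ₀ / cos φ along parallels.
Areal scale at 69.8°: h·k = 1.000 × 2.767 = 2.767.
Areal scale at 16.1°: h·k = 1.000 × 0.9943 = 0.9943.
Ratio = 2.767/0.9943 ≈ 2.78.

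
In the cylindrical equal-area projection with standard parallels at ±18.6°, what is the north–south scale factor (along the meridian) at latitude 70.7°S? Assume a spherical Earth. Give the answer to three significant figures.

A cylindrical equal-area projection with standard parallel φ₀ has meridian scale h = cos φ / cos φ₀ and parallel scale k = cos φ₀ / cos φ (so areas are preserved, h·k = 1).
h = cos 70.7° / cos 18.6° = 0.3305/0.9478 = 0.3487.

0.349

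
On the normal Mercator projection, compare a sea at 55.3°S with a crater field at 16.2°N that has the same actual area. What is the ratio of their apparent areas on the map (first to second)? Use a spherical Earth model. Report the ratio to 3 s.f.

Mercator is conformal with k = sec φ, so areal scale = k² = sec²φ.
At 55.3°: sec²(55.3°) = 1/0.5693² = 3.086.
At 16.2°: sec²(16.2°) = 1/0.9603² = 1.084.
Ratio = 3.086/1.084 = cos²(16.2°)/cos²(55.3°) ≈ 2.85.

2.85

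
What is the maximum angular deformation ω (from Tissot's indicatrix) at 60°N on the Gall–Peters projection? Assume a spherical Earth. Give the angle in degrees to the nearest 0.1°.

38.9°

Gall–Peters is a cylindrical equal-area projection with standard parallels at ±45°. Cylindrical equal-area (φ₀ = 45°): h = cos φ / cos 45° along meridians, k = cos 45° / cos φ along parallels; h·k = 1.
At 60°: h = 0.7071, k = 1.414; principal scales a = 1.414, b = 0.7071.
sin(ω/2) = (a − b)/(a + b) = 0.7071/2.121 = 0.3333, so ω = 2 arcsin(0.3333) ≈ 38.9°.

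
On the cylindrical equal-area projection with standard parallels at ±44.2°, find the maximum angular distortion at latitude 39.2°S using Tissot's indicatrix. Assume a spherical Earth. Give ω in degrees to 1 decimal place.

8.9°

Cylindrical equal-area (φ₀ = 44.2°): h = cos φ / cos 44.2° along meridians, k = cos 44.2° / cos φ along parallels; h·k = 1.
At 39.2°: h = 1.081, k = 0.9251; principal scales a = 1.081, b = 0.9251.
sin(ω/2) = (a − b)/(a + b) = 0.1558/2.006 = 0.07768, so ω = 2 arcsin(0.07768) ≈ 8.9°.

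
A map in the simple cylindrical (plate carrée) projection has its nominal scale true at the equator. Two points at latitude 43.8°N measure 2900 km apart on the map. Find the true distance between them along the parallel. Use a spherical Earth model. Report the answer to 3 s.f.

2090 km

In the plate carrée (x = Rλ, y = Rφ), meridians are true-scale (h = 1) and parallels are stretched by k = sec φ.
Along the parallel at 43.8°, map distances are exaggerated by k = sec 43.8° = 1.386.
True distance = 2900 / 1.386 = 2900 × cos 43.8° ≈ 2090 km.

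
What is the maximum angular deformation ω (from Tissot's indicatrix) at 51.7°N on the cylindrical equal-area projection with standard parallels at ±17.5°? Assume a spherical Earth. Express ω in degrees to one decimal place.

47.9°

For cylindrical equal-area with standard parallel φ₀, h = cos φ / cos φ₀ and k = cos φ₀ / cos φ, so h·k = 1.
At 51.7°: h = 0.6499, k = 1.539; principal scales a = 1.539, b = 0.6499.
sin(ω/2) = (a − b)/(a + b) = 0.8889/2.189 = 0.4062, so ω = 2 arcsin(0.4062) ≈ 47.9°.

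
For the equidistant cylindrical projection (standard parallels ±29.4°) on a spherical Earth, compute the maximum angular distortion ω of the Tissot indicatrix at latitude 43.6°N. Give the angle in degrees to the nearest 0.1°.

In the equirectangular projection with standard parallel φ₀ = 29.4° (x = Rλ cos φ₀, y = Rφ), meridians are true-scale (h = 1) and the parallel scale is k = cos φ₀ / cos φ.
At 43.6°: h = 1.000, k = 1.203; principal scales a = 1.203, b = 1.000.
sin(ω/2) = (a − b)/(a + b) = 0.2030/2.203 = 0.09217, so ω = 2 arcsin(0.09217) ≈ 10.6°.

10.6°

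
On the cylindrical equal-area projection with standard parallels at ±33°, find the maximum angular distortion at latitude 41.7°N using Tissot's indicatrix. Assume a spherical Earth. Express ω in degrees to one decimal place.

Cylindrical equal-area (φ₀ = 33°): h = cos φ / cos 33° along meridians, k = cos 33° / cos φ along parallels; h·k = 1.
At 41.7°: h = 0.8903, k = 1.123; principal scales a = 1.123, b = 0.8903.
sin(ω/2) = (a − b)/(a + b) = 0.2330/2.014 = 0.1157, so ω = 2 arcsin(0.1157) ≈ 13.3°.

13.3°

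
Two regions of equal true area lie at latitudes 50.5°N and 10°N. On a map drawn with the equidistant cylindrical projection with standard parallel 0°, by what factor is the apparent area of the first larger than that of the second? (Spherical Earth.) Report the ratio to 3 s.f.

In the plate carrée (x = Rλ, y = Rφ), meridians are true-scale (h = 1) and parallels are stretched by k = sec φ.
Areal scale at 50.5°: h·k = 1.000 × 1.572 = 1.572.
Areal scale at 10°: h·k = 1.000 × 1.015 = 1.015.
Ratio = 1.572/1.015 ≈ 1.55.

1.55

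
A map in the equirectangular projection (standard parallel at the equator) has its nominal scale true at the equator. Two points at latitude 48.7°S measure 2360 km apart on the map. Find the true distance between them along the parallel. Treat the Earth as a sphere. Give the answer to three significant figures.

In the plate carrée (x = Rλ, y = Rφ), meridians are true-scale (h = 1) and parallels are stretched by k = sec φ.
Along the parallel at 48.7°, map distances are exaggerated by k = sec 48.7° = 1.515.
True distance = 2360 / 1.515 = 2360 × cos 48.7° ≈ 1560 km.

1560 km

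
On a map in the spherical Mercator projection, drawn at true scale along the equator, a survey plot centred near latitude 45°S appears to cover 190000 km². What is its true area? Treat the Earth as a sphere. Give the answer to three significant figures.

For Mercator, h = k = sec φ (a conformal cylindrical projection has a single point scale, 1/cos φ).
Areal scale = k² = sec²φ = 1/cos²(45°) = 1/0.7071² = 2.000.
True area = apparent / (areal scale) = 190000 / 2.000 ≈ 95000 km².

95000 km²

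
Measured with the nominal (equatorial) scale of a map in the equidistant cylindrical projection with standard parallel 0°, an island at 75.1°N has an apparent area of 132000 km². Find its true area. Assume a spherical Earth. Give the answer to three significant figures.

For the equirectangular projection with φ₀ = 0 (plate carrée), h = 1 along meridians and k = sec φ along parallels.
Areal scale = h·k = 1 × sec φ; at 75.1°, h = 1.000, k = 3.889, so h·k = 3.889.
True area = apparent / (areal scale) = 132000 / 3.889 ≈ 33900 km².

33900 km²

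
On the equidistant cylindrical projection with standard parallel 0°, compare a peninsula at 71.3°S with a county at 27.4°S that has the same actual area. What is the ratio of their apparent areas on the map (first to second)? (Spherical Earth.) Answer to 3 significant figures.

2.77

Plate carrée maps x = Rλ, y = Rφ. The meridian scale is h = 1 and the parallel scale is k = 1/cos φ = sec φ.
Areal scale at 71.3°: h·k = 1.000 × 3.119 = 3.119.
Areal scale at 27.4°: h·k = 1.000 × 1.126 = 1.126.
Ratio = 3.119/1.126 ≈ 2.77.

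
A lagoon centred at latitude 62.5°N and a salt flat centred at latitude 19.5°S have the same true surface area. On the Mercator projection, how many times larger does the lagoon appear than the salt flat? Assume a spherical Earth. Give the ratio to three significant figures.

4.17

Mercator areal scale is sec²φ.
At 62.5°: sec²(62.5°) = 1/0.4617² = 4.690.
At 19.5°: sec²(19.5°) = 1/0.9426² = 1.125.
Ratio = 4.690/1.125 = cos²(19.5°)/cos²(62.5°) ≈ 4.17.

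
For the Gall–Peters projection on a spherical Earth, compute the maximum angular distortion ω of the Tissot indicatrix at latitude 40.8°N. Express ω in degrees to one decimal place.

Gall–Peters is a cylindrical equal-area projection with standard parallels at ±45°. Cylindrical equal-area (φ₀ = 45°): h = cos φ / cos 45° along meridians, k = cos 45° / cos φ along parallels; h·k = 1.
At 40.8°: h = 1.071, k = 0.9341; principal scales a = 1.071, b = 0.9341.
sin(ω/2) = (a − b)/(a + b) = 0.1365/2.005 = 0.06807, so ω = 2 arcsin(0.06807) ≈ 7.8°.

7.8°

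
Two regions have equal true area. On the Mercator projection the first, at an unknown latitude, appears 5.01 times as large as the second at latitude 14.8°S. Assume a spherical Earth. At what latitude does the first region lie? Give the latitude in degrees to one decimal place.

64.4°

For equal true areas on Mercator, apparent areas scale as sec²φ, so the ratio is cos²φ₂ / cos²φ₁.
cos²φ₂ / cos²φ₁ = 5.01  ⇒  cos φ₁ = cos 14.8° / √5.01 = 0.9668/2.238 = 0.4319.
φ₁ = arccos(0.4319) ≈ 64.4°.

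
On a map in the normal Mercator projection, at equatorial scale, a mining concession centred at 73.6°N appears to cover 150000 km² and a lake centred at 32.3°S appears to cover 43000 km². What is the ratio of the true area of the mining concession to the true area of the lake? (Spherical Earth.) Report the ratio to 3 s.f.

0.389

Mercator's areal exaggeration is sec²φ; hence true area = (apparent area) · cos²φ.
True area of mining concession: 150000 × cos²(73.6°) = 150000 × 0.07972 = 11960 km².
True area of lake: 43000 × cos²(32.3°) = 43000 × 0.7145 = 30720 km².
Ratio = 11960 / 30720 ≈ 0.389.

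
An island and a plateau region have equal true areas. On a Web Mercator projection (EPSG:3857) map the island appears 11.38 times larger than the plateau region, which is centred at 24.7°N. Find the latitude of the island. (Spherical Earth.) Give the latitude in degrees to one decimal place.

For equal true areas on Mercator, apparent areas scale as sec²φ, so the ratio is cos²φ₂ / cos²φ₁.
cos²φ₂ / cos²φ₁ = 11.38  ⇒  cos φ₁ = cos 24.7° / √11.38 = 0.9085/3.373 = 0.2693.
φ₁ = arccos(0.2693) ≈ 74.4°.

74.4°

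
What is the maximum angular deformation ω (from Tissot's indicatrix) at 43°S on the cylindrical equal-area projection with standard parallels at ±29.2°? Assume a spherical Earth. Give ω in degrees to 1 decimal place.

20.2°

For cylindrical equal-area with standard parallel φ₀, h = cos φ / cos φ₀ and k = cos φ₀ / cos φ, so h·k = 1.
At 43°: h = 0.8378, k = 1.194; principal scales a = 1.194, b = 0.8378.
sin(ω/2) = (a − b)/(a + b) = 0.3557/2.031 = 0.1751, so ω = 2 arcsin(0.1751) ≈ 20.2°.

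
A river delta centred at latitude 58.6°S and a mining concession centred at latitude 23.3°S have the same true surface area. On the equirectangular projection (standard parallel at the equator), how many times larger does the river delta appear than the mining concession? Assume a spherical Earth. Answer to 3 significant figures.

1.76

Plate carrée maps x = Rλ, y = Rφ. The meridian scale is h = 1 and the parallel scale is k = 1/cos φ = sec φ.
Areal scale at 58.6°: h·k = 1.000 × 1.919 = 1.919.
Areal scale at 23.3°: h·k = 1.000 × 1.089 = 1.089.
Ratio = 1.919/1.089 ≈ 1.76.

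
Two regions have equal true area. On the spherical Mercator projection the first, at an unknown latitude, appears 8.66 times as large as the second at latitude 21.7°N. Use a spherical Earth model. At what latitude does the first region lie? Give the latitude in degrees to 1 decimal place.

71.6°

Mercator areal scale is sec²φ, so apparent-area ratio = sec²φ₁ / sec²φ₂ = cos²φ₂ / cos²φ₁.
cos²φ₂ / cos²φ₁ = 8.66  ⇒  cos φ₁ = cos 21.7° / √8.66 = 0.9291/2.943 = 0.3157.
φ₁ = arccos(0.3157) ≈ 71.6°.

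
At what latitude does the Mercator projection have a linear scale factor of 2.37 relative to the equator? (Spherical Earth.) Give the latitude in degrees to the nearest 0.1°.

Mercator scale is k = sec φ = 1/cos φ.
1/cos φ = 2.37  ⇒  cos φ = 0.4219  ⇒  φ = arccos(0.4219) ≈ 65.0°.

65.0°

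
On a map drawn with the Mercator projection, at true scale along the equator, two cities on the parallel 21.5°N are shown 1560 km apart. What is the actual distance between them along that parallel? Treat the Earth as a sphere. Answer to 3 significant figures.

1450 km

Mercator is conformal, so the point scale is isotropic: h = k = sec φ = 1/cos φ.
Along the parallel at 21.5°, map distances are exaggerated by k = sec 21.5° = 1.075.
True distance = 1560 / 1.075 = 1560 × cos 21.5° ≈ 1450 km.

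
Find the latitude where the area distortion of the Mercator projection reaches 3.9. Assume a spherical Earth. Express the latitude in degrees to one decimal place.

Mercator areal scale is sec²φ.
sec²φ = 3.9  ⇒  cos²φ = 0.2564  ⇒  cos φ = 0.5064.
φ = arccos(0.5064) ≈ 59.6°.

59.6°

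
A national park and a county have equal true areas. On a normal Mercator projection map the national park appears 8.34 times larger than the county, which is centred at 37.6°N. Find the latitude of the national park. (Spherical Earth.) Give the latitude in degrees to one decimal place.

74.1°

For equal true areas on Mercator, apparent areas scale as sec²φ, so the ratio is cos²φ₂ / cos²φ₁.
cos²φ₂ / cos²φ₁ = 8.34  ⇒  cos φ₁ = cos 37.6° / √8.34 = 0.7923/2.888 = 0.2743.
φ₁ = arccos(0.2743) ≈ 74.1°.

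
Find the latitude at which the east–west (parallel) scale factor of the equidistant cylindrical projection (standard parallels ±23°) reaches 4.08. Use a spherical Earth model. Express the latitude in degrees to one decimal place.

77.0°

In the equirectangular projection with standard parallel φ₀ = 23° (x = Rλ cos φ₀, y = Rφ), meridians are true-scale (h = 1) and the parallel scale is k = cos φ₀ / cos φ.
k = cos φ₀ / cos φ = 4.08  ⇒  cos φ = cos 23° / 4.08 = 0.2256.
φ = arccos(0.2256) ≈ 77.0°.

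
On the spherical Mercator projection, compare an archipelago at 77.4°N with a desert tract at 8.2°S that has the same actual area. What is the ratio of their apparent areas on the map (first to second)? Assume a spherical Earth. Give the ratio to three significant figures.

20.6

On Mercator, area is exaggerated by sec²φ = 1/cos²φ.
At 77.4°: sec²(77.4°) = 1/0.2181² = 21.01.
At 8.2°: sec²(8.2°) = 1/0.9898² = 1.021.
Ratio = 21.01/1.021 = cos²(8.2°)/cos²(77.4°) ≈ 20.6.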